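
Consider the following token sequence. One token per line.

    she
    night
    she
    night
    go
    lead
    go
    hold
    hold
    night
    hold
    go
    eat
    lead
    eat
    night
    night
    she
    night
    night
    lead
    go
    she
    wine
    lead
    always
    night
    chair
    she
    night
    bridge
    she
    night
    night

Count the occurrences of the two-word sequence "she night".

Scanning the 33 overlapping bigram windows for "she night":
  position 1–2: she night
  position 3–4: she night
  position 18–19: she night
  position 29–30: she night
  position 32–33: she night

5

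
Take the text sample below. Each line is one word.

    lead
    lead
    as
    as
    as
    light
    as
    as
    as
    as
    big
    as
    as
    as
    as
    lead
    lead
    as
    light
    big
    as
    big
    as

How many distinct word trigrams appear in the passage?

15

23 tokens → 21 trigram windows in total.
Repeated trigrams (each contributes count−1 duplicates):
  as as as: 5
  as big as: 2
  lead lead as: 2
6 duplicate windows → 21 − 6 = 15 distinct.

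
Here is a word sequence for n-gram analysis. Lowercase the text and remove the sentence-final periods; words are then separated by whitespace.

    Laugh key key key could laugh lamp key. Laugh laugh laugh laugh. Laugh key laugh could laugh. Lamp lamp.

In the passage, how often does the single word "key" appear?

5

Scanning the 19 tokens for "key":
  position 2: key
  position 3: key
  position 4: key
  position 8: key
  position 14: key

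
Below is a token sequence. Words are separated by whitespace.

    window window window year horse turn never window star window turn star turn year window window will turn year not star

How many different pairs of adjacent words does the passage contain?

21 tokens → 20 bigram windows in total.
Repeated bigrams (each contributes count−1 duplicates):
  window window: 3
  turn year: 2
3 duplicate windows → 20 − 3 = 17 distinct.

17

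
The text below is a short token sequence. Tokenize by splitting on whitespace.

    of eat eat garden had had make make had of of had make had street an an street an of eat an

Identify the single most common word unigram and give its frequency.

"had", 5 times

Unigram frequencies (highest first):
  had: 5
  of: 4
  an: 4
  eat: 3
  make: 3
  street: 2
  … (1 more, each ≤ 1)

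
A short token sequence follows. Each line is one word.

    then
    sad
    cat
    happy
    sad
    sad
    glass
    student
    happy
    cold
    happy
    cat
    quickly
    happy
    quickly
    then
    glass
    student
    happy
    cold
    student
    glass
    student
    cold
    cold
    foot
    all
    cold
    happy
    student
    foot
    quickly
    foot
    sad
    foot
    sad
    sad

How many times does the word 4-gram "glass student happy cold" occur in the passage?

Scanning the 34 overlapping 4-gram windows for "glass student happy cold":
  position 7–10: glass student happy cold
  position 17–20: glass student happy cold

2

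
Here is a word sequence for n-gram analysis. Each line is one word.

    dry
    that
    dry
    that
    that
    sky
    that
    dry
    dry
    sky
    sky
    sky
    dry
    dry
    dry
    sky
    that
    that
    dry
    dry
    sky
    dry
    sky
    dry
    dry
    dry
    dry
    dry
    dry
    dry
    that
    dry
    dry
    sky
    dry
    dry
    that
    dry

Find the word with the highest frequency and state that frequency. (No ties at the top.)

"dry", 22 times

Unigram frequencies (highest first):
  dry: 22
  that: 8
  sky: 8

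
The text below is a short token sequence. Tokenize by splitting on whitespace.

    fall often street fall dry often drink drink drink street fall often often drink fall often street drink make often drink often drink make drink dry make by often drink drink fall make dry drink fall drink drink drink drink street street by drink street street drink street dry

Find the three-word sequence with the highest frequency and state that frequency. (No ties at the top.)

"drink drink drink", 3 times

Trigram frequencies (highest first):
  drink drink drink: 3
  fall often street: 2
  often drink drink: 2
  drink drink street: 2
  drink street street: 2
  often street fall: 1
  … (35 more, each ≤ 1)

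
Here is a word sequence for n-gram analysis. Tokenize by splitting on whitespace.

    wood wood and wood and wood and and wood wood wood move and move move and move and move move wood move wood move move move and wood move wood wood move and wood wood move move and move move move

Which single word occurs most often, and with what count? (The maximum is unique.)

Unigram frequencies (highest first):
  move: 17
  wood: 14
  and: 10

"move", 17 times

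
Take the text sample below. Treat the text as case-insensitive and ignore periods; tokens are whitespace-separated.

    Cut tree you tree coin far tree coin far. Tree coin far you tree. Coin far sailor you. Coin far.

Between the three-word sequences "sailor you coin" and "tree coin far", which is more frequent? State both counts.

"sailor you coin": 1 occurrence
"tree coin far": 4 occurrences

"tree coin far" (4 vs 1)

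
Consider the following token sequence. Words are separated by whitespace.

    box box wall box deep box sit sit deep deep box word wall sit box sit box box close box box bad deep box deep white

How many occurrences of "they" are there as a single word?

Scanning the 26 tokens for "they":
  (none found)

0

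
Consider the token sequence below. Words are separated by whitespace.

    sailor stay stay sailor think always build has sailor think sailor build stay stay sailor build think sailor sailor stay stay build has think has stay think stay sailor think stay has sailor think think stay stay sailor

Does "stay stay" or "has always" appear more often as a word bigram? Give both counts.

"stay stay" (4 vs 0)

"stay stay": 4 occurrences
"has always": 0 occurrences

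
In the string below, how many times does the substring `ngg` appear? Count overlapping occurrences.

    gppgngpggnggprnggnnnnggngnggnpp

4

Sliding a length-3 window over the 31 characters (29 positions):
  position 10–12: ngg
  position 15–17: ngg
  position 21–23: ngg
  position 26–28: ngg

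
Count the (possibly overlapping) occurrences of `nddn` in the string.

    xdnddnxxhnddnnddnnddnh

Sliding a length-4 window over the 22 characters (19 positions):
  position 3–6: nddn
  position 10–13: nddn
  position 14–17: nddn
  position 18–21: nddn

4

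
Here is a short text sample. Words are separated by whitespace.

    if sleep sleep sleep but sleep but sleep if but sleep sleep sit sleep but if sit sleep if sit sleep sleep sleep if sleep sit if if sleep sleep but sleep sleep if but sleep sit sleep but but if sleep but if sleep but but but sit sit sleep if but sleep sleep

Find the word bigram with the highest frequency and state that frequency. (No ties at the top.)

Bigram frequencies (highest first):
  sleep sleep: 8
  sleep but: 7
  but sleep: 6
  if sleep: 5
  sleep if: 5
  sit sleep: 5
  … (9 more, each ≤ 3)

"sleep sleep", 8 times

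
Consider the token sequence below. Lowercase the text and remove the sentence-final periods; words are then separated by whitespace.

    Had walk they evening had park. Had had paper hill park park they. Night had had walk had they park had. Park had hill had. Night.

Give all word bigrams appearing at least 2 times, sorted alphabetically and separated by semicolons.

Bigram counts meeting the condition (at least 2 times):
  had had: 2
  had park: 2
  had walk: 2
  park had: 3

had had; had park; had walk; park had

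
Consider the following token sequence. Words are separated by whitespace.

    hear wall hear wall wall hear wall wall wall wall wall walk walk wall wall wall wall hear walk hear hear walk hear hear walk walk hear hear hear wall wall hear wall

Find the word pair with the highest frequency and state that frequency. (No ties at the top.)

Bigram frequencies (highest first):
  wall wall: 9
  hear wall: 5
  wall hear: 4
  hear hear: 4
  hear walk: 3
  walk hear: 3
  … (3 more, each ≤ 2)

"wall wall", 9 times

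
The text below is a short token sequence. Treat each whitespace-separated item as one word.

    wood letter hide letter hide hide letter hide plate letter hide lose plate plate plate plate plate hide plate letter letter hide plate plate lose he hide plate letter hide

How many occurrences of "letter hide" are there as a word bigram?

6

Scanning the 29 overlapping bigram windows for "letter hide":
  position 2–3: letter hide
  position 4–5: letter hide
  position 7–8: letter hide
  position 10–11: letter hide
  position 21–22: letter hide
  position 29–30: letter hide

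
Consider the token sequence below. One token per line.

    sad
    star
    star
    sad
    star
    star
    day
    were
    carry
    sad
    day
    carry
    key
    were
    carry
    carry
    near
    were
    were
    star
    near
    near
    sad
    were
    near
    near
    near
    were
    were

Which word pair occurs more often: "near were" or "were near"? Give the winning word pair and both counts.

"near were" (2 vs 1)

"near were": 2 occurrences
"were near": 1 occurrence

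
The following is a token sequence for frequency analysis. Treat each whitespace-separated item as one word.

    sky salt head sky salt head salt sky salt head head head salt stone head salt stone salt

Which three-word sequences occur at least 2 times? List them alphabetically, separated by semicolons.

Trigram counts meeting the condition (at least 2 times):
  head salt stone: 2
  sky salt head: 3

head salt stone; sky salt head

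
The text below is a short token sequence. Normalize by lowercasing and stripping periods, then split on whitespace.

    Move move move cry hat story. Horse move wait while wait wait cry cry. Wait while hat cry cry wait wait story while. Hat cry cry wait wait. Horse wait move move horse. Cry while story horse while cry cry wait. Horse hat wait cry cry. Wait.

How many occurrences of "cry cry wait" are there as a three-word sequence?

Scanning the 45 overlapping trigram windows for "cry cry wait":
  position 13–15: cry cry wait
  position 18–20: cry cry wait
  position 25–27: cry cry wait
  position 39–41: cry cry wait
  position 45–47: cry cry wait

5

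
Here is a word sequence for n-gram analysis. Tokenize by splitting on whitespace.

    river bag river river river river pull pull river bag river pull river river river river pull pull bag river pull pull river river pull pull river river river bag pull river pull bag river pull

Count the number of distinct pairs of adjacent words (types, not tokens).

8

36 tokens → 35 bigram windows in total.
Repeated bigrams (each contributes count−1 duplicates):
  river river: 9
  river pull: 7
  pull river: 5
  bag river: 4
  pull pull: 4
  river bag: 3
  pull bag: 2
27 duplicate windows → 35 − 27 = 8 distinct.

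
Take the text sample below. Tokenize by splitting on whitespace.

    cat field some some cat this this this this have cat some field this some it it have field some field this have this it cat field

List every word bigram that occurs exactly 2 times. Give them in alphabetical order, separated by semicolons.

cat field; field some; field this; some field; this have

Bigram counts meeting the condition (exactly 2 times):
  cat field: 2
  field some: 2
  field this: 2
  some field: 2
  this have: 2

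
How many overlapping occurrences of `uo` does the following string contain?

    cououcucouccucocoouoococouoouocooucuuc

4

Sliding a length-2 window over the 38 characters (37 positions):
  position 3–4: uo
  position 19–20: uo
  position 26–27: uo
  position 29–30: uo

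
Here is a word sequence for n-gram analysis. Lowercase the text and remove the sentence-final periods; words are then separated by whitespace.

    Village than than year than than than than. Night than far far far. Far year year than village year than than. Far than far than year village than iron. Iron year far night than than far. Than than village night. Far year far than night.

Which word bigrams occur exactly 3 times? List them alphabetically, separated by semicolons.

Bigram counts meeting the condition (exactly 3 times):
  far far: 3
  year than: 3

far far; year than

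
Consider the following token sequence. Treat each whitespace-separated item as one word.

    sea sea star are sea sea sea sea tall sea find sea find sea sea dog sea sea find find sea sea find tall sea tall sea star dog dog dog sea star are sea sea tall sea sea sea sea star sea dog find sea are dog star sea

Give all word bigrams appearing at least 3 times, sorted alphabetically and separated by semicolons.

Bigram counts meeting the condition (at least 3 times):
  find sea: 4
  sea find: 4
  sea sea: 11
  sea star: 4
  sea tall: 3
  tall sea: 4

find sea; sea find; sea sea; sea star; sea tall; tall sea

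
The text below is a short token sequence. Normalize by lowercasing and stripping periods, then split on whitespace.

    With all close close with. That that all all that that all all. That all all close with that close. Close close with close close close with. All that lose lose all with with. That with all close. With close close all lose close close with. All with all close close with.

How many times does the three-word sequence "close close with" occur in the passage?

Scanning the 50 overlapping trigram windows for "close close with":
  position 3–5: close close with
  position 21–23: close close with
  position 25–27: close close with
  position 44–46: close close with
  position 50–52: close close with

5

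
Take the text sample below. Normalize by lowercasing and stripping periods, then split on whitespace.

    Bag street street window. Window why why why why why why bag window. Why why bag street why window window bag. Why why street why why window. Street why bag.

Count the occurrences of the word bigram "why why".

Scanning the 29 overlapping bigram windows for "why why":
  position 6–7: why why
  position 7–8: why why
  position 8–9: why why
  position 9–10: why why
  position 10–11: why why
  position 14–15: why why
  position 22–23: why why
  position 25–26: why why

8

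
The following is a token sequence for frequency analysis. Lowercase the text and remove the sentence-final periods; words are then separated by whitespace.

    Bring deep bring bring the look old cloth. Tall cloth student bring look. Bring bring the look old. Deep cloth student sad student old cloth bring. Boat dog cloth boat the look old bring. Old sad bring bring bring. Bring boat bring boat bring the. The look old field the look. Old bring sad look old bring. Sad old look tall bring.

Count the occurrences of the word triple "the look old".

5

Scanning the 60 overlapping trigram windows for "the look old":
  position 5–7: the look old
  position 16–18: the look old
  position 31–33: the look old
  position 46–48: the look old
  position 50–52: the look old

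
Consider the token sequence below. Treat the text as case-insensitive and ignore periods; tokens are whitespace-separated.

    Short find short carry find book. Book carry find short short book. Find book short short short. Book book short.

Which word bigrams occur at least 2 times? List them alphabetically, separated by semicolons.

book book; book short; carry find; find book; find short; short book; short short

Bigram counts meeting the condition (at least 2 times):
  book book: 2
  book short: 2
  carry find: 2
  find book: 2
  find short: 2
  short book: 2
  short short: 3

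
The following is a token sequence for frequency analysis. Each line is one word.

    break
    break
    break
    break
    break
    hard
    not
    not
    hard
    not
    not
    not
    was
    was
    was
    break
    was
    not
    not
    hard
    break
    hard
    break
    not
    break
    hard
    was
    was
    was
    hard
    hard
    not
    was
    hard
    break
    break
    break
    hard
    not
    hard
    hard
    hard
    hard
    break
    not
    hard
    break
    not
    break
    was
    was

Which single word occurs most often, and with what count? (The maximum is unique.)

"break", 15 times

Unigram frequencies (highest first):
  break: 15
  hard: 14
  not: 12
  was: 10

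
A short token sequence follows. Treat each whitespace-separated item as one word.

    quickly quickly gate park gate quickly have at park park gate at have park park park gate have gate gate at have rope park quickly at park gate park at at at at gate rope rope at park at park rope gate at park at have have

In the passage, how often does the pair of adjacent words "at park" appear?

Scanning the 46 overlapping bigram windows for "at park":
  position 8–9: at park
  position 26–27: at park
  position 37–38: at park
  position 39–40: at park
  position 43–44: at park

5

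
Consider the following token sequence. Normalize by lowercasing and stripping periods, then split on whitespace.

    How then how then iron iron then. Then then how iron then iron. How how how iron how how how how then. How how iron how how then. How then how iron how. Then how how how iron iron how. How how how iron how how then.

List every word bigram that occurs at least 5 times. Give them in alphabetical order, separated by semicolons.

how how; how iron; how then; iron how; then how

Bigram counts meeting the condition (at least 5 times):
  how how: 13
  how iron: 6
  how then: 7
  iron how: 6
  then how: 6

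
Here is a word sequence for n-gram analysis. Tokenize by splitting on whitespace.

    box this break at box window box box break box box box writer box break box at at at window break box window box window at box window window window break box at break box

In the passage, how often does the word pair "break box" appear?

Scanning the 34 overlapping bigram windows for "break box":
  position 9–10: break box
  position 15–16: break box
  position 21–22: break box
  position 31–32: break box
  position 34–35: break box

5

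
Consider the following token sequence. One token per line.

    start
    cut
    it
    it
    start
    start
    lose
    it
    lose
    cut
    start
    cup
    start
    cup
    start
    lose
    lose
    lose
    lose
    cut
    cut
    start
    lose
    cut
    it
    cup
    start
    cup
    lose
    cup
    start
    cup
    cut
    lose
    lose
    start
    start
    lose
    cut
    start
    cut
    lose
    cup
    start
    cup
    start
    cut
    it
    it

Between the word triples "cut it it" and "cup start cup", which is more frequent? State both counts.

"cup start cup" (4 vs 2)

"cut it it": 2 occurrences
"cup start cup": 4 occurrences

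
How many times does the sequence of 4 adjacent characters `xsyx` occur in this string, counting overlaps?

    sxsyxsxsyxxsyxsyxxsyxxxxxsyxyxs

6

Sliding a length-4 window over the 31 characters (28 positions):
  position 2–5: xsyx
  position 7–10: xsyx
  position 11–14: xsyx
  position 14–17: xsyx
  position 18–21: xsyx
  position 25–28: xsyx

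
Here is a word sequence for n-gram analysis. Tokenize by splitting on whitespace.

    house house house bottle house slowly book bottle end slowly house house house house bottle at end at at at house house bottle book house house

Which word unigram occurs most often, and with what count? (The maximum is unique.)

Unigram frequencies (highest first):
  house: 12
  bottle: 4
  at: 4
  slowly: 2
  book: 2
  end: 2

"house", 12 times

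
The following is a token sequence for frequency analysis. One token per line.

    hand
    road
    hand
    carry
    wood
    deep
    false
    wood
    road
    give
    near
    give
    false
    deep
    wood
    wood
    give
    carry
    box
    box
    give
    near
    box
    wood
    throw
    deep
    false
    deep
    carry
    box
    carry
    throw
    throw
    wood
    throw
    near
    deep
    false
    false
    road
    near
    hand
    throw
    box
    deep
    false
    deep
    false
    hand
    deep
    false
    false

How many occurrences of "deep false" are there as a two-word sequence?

Scanning the 51 overlapping bigram windows for "deep false":
  position 6–7: deep false
  position 26–27: deep false
  position 37–38: deep false
  position 45–46: deep false
  position 47–48: deep false
  position 50–51: deep false

6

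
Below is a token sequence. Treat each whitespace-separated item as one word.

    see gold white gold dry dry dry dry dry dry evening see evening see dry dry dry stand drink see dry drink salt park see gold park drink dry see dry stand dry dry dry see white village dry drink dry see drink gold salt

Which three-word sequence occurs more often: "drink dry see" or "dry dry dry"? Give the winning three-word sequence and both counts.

"drink dry see": 2 occurrences
"dry dry dry": 6 occurrences

"dry dry dry" (6 vs 2)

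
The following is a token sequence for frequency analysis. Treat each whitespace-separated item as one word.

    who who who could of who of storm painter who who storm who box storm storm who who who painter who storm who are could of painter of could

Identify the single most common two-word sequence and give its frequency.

"who who", 5 times

Bigram frequencies (highest first):
  who who: 5
  storm who: 3
  could of: 2
  painter who: 2
  who storm: 2
  who could: 1
  … (13 more, each ≤ 1)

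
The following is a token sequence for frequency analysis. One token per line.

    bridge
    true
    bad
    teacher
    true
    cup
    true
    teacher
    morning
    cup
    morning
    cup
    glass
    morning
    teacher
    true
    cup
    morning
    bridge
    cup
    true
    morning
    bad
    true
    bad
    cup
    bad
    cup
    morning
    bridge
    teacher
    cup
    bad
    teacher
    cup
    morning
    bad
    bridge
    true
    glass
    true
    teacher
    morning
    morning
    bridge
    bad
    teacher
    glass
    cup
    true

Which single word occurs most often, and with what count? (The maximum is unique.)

Unigram frequencies (highest first):
  cup: 10
  true: 9
  morning: 9
  bad: 7
  teacher: 7
  bridge: 5
  … (1 more, each ≤ 3)

"cup", 10 times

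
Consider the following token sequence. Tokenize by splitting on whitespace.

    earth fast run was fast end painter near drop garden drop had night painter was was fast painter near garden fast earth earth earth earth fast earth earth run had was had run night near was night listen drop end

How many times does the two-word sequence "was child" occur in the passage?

0

Scanning the 39 overlapping bigram windows for "was child":
  (none found)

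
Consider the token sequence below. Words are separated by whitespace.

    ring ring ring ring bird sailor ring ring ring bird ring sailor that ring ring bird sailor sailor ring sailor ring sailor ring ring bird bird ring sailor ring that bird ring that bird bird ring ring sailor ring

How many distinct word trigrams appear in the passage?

23

39 tokens → 37 trigram windows in total.
Repeated trigrams (each contributes count−1 duplicates):
  ring ring bird: 4
  ring sailor ring: 4
  ring ring ring: 3
  bird bird ring: 2
  bird ring sailor: 2
  ring bird sailor: 2
  ring that bird: 2
  sailor ring ring: 2
  … (1 more repeated)
14 duplicate windows → 37 − 14 = 23 distinct.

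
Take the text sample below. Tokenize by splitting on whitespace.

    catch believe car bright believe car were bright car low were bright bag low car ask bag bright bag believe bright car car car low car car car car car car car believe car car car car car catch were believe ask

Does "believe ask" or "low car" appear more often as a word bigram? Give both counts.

"believe ask": 1 occurrence
"low car": 2 occurrences

"low car" (2 vs 1)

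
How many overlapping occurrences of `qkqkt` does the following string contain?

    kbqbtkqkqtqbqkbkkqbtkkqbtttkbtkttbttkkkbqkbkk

Sliding a length-5 window over the 45 characters (41 positions):
  (no match at any position)

0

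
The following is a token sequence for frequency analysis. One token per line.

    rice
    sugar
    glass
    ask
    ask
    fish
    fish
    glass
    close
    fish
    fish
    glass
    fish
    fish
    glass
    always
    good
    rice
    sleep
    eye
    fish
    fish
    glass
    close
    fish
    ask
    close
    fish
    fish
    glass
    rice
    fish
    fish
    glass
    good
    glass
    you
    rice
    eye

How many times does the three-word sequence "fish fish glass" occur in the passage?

Scanning the 37 overlapping trigram windows for "fish fish glass":
  position 6–8: fish fish glass
  position 10–12: fish fish glass
  position 13–15: fish fish glass
  position 21–23: fish fish glass
  position 28–30: fish fish glass
  position 32–34: fish fish glass

6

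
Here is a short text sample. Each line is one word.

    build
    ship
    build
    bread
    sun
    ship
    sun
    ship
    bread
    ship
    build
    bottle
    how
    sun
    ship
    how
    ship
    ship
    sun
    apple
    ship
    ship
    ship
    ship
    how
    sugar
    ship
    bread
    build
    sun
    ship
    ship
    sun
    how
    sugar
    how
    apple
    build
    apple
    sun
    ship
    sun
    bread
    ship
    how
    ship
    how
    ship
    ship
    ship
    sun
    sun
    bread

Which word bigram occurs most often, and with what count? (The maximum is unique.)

"ship ship", 7 times

Bigram frequencies (highest first):
  ship ship: 7
  sun ship: 5
  ship sun: 5
  ship how: 4
  how ship: 3
  ship build: 2
  … (22 more, each ≤ 2)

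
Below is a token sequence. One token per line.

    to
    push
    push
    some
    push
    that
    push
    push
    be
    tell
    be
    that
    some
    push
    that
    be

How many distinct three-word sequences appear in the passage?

16 tokens → 14 trigram windows in total.
Repeated trigrams (each contributes count−1 duplicates):
  some push that: 2
1 duplicate windows → 14 − 1 = 13 distinct.

13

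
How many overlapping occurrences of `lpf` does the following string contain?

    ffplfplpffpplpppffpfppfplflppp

Sliding a length-3 window over the 30 characters (28 positions):
  position 7–9: lpf

1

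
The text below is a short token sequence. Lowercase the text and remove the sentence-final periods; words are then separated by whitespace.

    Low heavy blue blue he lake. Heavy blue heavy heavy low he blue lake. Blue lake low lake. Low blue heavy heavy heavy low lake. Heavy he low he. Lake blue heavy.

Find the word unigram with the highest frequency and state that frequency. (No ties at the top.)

Unigram frequencies (highest first):
  heavy: 9
  blue: 7
  low: 6
  lake: 6
  he: 4

"heavy", 9 times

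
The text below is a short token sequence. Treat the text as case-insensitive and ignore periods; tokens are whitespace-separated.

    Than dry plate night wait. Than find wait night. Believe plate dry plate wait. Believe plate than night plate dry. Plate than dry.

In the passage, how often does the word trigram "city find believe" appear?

0

Scanning the 21 overlapping trigram windows for "city find believe":
  (none found)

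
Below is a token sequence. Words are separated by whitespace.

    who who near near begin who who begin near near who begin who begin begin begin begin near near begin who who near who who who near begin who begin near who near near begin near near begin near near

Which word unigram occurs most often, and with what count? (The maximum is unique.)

"near", 15 times

Unigram frequencies (highest first):
  near: 15
  who: 13
  begin: 12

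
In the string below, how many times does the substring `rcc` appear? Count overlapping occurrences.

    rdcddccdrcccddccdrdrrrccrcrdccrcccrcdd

3

Sliding a length-3 window over the 38 characters (36 positions):
  position 9–11: rcc
  position 22–24: rcc
  position 31–33: rcc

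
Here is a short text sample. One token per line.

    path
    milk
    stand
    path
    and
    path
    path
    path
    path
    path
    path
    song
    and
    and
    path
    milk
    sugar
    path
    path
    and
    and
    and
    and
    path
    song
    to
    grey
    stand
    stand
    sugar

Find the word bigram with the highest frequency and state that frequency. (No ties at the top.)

Bigram frequencies (highest first):
  path path: 6
  and and: 4
  and path: 3
  path milk: 2
  path and: 2
  path song: 2
  … (10 more, each ≤ 1)

"path path", 6 times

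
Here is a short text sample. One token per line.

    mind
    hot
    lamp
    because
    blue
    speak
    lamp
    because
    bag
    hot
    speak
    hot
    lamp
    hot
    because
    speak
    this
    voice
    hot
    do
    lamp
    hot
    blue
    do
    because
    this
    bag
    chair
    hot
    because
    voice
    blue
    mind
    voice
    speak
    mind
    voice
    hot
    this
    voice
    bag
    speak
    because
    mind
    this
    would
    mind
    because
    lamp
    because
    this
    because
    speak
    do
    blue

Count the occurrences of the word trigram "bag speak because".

1

Scanning the 53 overlapping trigram windows for "bag speak because":
  position 41–43: bag speak because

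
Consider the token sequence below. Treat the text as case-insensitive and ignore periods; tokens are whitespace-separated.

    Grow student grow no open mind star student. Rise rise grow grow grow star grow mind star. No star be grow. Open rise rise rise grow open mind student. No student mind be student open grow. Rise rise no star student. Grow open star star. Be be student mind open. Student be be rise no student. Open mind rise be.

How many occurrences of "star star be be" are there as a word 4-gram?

Scanning the 57 overlapping 4-gram windows for "star star be be":
  position 44–47: star star be be

1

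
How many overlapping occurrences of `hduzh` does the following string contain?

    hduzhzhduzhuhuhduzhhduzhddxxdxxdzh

Sliding a length-5 window over the 34 characters (30 positions):
  position 1–5: hduzh
  position 7–11: hduzh
  position 15–19: hduzh
  position 20–24: hduzh

4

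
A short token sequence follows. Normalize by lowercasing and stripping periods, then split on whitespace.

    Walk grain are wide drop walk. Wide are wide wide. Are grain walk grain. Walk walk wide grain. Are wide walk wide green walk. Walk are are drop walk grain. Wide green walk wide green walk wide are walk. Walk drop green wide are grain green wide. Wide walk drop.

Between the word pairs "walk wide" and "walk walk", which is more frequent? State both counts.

"walk wide" (5 vs 3)

"walk wide": 5 occurrences
"walk walk": 3 occurrences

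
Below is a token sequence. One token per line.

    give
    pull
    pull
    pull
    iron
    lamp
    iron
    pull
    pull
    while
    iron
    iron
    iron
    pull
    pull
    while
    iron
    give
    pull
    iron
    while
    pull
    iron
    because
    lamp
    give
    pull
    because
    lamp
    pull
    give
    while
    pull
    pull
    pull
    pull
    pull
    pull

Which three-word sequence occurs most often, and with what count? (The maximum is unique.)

"pull pull pull", 5 times

Trigram frequencies (highest first):
  pull pull pull: 5
  iron pull pull: 2
  pull pull while: 2
  pull while iron: 2
  give pull pull: 1
  pull pull iron: 1
  … (23 more, each ≤ 1)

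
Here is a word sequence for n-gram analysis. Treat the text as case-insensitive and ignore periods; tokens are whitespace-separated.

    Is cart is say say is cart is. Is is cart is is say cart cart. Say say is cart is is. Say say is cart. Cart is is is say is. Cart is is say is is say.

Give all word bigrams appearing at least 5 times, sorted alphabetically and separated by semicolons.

Bigram counts meeting the condition (at least 5 times):
  cart is: 6
  is cart: 6
  is is: 8
  is say: 6
  say is: 5

cart is; is cart; is is; is say; say is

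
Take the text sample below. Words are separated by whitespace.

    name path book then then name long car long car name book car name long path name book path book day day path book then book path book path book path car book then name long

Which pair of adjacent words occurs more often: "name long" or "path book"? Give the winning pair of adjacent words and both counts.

"name long": 3 occurrences
"path book": 5 occurrences

"path book" (5 vs 3)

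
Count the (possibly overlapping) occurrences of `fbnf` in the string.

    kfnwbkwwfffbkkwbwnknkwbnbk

0

Sliding a length-4 window over the 26 characters (23 positions):
  (no match at any position)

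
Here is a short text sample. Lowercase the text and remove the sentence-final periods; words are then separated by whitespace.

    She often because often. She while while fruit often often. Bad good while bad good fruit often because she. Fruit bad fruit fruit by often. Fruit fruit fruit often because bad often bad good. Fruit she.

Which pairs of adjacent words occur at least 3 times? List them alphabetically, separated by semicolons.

bad good; fruit fruit; fruit often; often because

Bigram counts meeting the condition (at least 3 times):
  bad good: 3
  fruit fruit: 3
  fruit often: 3
  often because: 3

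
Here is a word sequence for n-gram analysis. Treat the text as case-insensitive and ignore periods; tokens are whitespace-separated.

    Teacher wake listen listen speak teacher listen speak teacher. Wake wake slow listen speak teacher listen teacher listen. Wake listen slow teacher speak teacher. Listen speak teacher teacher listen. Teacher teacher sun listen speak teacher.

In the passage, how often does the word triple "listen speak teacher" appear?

5

Scanning the 33 overlapping trigram windows for "listen speak teacher":
  position 4–6: listen speak teacher
  position 7–9: listen speak teacher
  position 13–15: listen speak teacher
  position 25–27: listen speak teacher
  position 33–35: listen speak teacher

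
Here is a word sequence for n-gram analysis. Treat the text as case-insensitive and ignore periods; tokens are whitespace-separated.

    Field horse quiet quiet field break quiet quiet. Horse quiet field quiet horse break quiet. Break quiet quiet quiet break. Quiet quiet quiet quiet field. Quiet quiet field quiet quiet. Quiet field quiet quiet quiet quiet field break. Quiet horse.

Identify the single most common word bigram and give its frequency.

Bigram frequencies (highest first):
  quiet quiet: 13
  quiet field: 6
  break quiet: 5
  field quiet: 4
  quiet horse: 3
  horse quiet: 2
  … (4 more, each ≤ 2)

"quiet quiet", 13 times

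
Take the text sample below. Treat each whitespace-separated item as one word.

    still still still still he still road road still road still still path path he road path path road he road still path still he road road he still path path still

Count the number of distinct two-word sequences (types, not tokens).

14

32 tokens → 31 bigram windows in total.
Repeated bigrams (each contributes count−1 duplicates):
  still still: 4
  he road: 3
  path path: 3
  road still: 3
  still path: 3
  he still: 2
  path still: 2
  road he: 2
  … (3 more repeated)
17 duplicate windows → 31 − 17 = 14 distinct.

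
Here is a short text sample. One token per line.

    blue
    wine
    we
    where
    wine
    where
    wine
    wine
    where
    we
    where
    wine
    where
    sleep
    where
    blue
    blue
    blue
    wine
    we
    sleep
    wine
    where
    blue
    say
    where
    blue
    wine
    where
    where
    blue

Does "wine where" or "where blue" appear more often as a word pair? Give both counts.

"wine where" (5 vs 4)

"wine where": 5 occurrences
"where blue": 4 occurrences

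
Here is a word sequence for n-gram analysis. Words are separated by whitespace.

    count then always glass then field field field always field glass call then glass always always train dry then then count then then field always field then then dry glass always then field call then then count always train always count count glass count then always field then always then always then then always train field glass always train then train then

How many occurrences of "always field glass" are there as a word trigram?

Scanning the 60 overlapping trigram windows for "always field glass":
  position 9–11: always field glass

1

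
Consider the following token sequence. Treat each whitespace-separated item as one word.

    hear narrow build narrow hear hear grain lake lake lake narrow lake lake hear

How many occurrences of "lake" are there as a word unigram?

Scanning the 14 tokens for "lake":
  position 8: lake
  position 9: lake
  position 10: lake
  position 12: lake
  position 13: lake

5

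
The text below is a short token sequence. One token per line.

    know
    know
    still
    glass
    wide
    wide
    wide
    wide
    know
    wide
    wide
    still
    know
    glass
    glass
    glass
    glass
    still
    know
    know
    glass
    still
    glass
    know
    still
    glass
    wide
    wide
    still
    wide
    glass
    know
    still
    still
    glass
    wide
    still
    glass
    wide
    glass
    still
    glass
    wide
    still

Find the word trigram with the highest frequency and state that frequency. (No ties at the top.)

"still glass wide", 5 times

Trigram frequencies (highest first):
  still glass wide: 5
  know still glass: 2
  glass wide wide: 2
  wide wide wide: 2
  wide wide still: 2
  glass glass glass: 2
  … (24 more, each ≤ 2)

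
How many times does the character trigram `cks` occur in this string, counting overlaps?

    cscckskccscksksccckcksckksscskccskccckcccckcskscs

3

Sliding a length-3 window over the 49 characters (47 positions):
  position 4–6: cks
  position 11–13: cks
  position 20–22: cks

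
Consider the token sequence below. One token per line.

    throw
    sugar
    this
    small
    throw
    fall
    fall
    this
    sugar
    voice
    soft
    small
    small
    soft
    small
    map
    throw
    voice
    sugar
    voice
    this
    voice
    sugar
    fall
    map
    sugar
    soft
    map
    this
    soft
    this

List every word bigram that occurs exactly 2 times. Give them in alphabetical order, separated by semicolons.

Bigram counts meeting the condition (exactly 2 times):
  soft small: 2
  sugar voice: 2
  voice sugar: 2

soft small; sugar voice; voice sugar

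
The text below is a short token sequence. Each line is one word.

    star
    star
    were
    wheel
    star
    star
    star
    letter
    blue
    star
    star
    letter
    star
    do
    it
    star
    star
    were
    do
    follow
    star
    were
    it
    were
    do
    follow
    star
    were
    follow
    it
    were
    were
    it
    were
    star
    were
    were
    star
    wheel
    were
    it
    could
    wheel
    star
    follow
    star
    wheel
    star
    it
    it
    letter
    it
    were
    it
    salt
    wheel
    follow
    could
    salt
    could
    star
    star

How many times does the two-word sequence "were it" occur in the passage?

Scanning the 61 overlapping bigram windows for "were it":
  position 22–23: were it
  position 32–33: were it
  position 40–41: were it
  position 53–54: were it

4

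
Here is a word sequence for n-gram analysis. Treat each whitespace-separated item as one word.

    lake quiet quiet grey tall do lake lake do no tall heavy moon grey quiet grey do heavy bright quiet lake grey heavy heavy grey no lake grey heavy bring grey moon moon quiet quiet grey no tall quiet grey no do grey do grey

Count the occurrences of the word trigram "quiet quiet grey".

2

Scanning the 43 overlapping trigram windows for "quiet quiet grey":
  position 2–4: quiet quiet grey
  position 34–36: quiet quiet grey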